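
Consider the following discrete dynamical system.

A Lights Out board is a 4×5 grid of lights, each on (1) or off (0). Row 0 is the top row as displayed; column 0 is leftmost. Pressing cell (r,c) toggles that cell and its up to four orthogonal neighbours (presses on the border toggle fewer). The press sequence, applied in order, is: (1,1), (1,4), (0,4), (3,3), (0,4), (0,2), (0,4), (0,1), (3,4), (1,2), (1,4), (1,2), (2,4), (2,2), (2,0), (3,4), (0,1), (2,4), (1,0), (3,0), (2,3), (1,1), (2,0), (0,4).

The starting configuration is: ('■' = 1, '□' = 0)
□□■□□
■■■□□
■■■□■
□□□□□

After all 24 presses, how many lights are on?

11

gen 0: □□■□□
■■■□□
■■■□■
□□□□□
gen 1: □■■□□
□□□□□
■□■□■
□□□□□
gen 2: □■■□■
□□□■■
■□■□□
□□□□□
gen 3: □■■■□
□□□■□
■□■□□
□□□□□
gen 4: □■■■□
□□□■□
■□■■□
□□■■■
gen 5: □■■□■
□□□■■
■□■■□
□□■■■
gen 6: □□□■■
□□■■■
■□■■□
□□■■■
gen 7: □□□□□
□□■■□
■□■■□
□□■■■
gen 8: ■■■□□
□■■■□
■□■■□
□□■■■
gen 9: ■■■□□
□■■■□
■□■■■
□□■□□
gen 10: ■■□□□
□□□□□
■□□■■
□□■□□
gen 11: ■■□□■
□□□■■
■□□■□
□□■□□
gen 12: ■■■□■
□■■□■
■□■■□
□□■□□
gen 13: ■■■□■
□■■□□
■□■□■
□□■□■
gen 14: ■■■□■
□■□□□
■■□■■
□□□□■
gen 15: ■■■□■
■■□□□
□□□■■
■□□□■
gen 16: ■■■□■
■■□□□
□□□■□
■□□■□
gen 17: □□□□■
■□□□□
□□□■□
■□□■□
gen 18: □□□□■
■□□□■
□□□□■
■□□■■
gen 19: ■□□□■
□■□□■
■□□□■
■□□■■
gen 20: ■□□□■
□■□□■
□□□□■
□■□■■
gen 21: ■□□□■
□■□■■
□□■■□
□■□□■
gen 22: ■■□□■
■□■■■
□■■■□
□■□□■
gen 23: ■■□□■
□□■■■
■□■■□
■■□□■
gen 24: ■■□■□
□□■■□
■□■■□
■■□□■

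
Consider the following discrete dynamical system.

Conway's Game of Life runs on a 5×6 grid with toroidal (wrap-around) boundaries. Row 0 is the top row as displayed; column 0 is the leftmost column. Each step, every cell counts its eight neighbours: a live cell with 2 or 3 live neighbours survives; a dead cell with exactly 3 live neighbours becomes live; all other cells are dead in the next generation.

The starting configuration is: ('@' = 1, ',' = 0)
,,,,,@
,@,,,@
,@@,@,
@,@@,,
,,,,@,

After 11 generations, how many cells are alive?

4

0) ,,,,,@
,@,,,@
,@@,@,
@,@@,,
,,,,@,
1) @,,,@@
,@@,@@
,,,,@@
,,@,@@
,,,@@@
2) ,@@,,,
,@,,,,
,@@,,,
@,,,,,
,,,,,,
3) ,@@,,,
@,,,,,
@@@,,,
,@,,,,
,@,,,,
4) @@@,,,
@,,,,,
@,@,,,
,,,,,,
@@,,,,
5) ,,@,,@
@,@,,@
,@,,,,
@,,,,,
@,@,,,
6) ,,@@,@
@,@,,@
,@,,,@
@,,,,,
@,,,,@
7) ,,@@,,
,,@@,@
,@,,,@
,@,,,,
@@,,@@
8) ,,,,,,
@@,@,,
,@,,@,
,@@,@,
@@,@@@
9) ,,,@,,
@@@,,,
,,,,@@
,,,,,,
@@,@@@
10) ,,,@,,
@@@@@@
@@,,,@
,,,@,,
@,@@@@
11) ,,,,,,
,,,@,,
,,,,,,
,,,@,,
,,@,,@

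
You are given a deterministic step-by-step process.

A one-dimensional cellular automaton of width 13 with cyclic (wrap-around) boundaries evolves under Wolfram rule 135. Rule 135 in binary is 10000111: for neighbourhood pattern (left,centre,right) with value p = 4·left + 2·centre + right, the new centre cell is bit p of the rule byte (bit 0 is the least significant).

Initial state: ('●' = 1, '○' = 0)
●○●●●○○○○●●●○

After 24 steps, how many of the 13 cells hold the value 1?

gen 0: ●○●●●○○○○●●●○
gen 1: ●○○●○○●●●○●○○
gen 2: ●○●●○●○●○○●○●
gen 3: ○○○○○●○●○●●○○
gen 4: ●●●●●●○●○○○○●
gen 5: ●●●●●○○●○●●●○
gen 6: ○●●●○○●●○○●○○
gen 7: ●○●○○●○○○●●○●
gen 8: ○○●○●●○●●○○○○
gen 9: ●●●○○○○○○○●●●
gen 10: ●●○○●●●●●●○●●
gen 11: ●○○●○●●●●○○○●
gen 12: ○○●●○○●●○○●●○
gen 13: ●●○○○●○○○●○○○
gen 14: ○○○●●●○●●●○●●
gen 15: ○●●○●○○○●○○○○
gen 16: ●○○○●○●●●○●●●
gen 17: ○○●●●○○●○○○●●
gen 18: ○●○●○○●●○●●○○
gen 19: ●●○●○●○○○○○○●
gen 20: ●○○●○●○●●●●●○
gen 21: ●○●●○●○○●●●○○
gen 22: ●○○○○●○●○●○○●
gen 23: ○○●●●●○●○●○●○
gen 24: ●●○●●○○●○●○●○

7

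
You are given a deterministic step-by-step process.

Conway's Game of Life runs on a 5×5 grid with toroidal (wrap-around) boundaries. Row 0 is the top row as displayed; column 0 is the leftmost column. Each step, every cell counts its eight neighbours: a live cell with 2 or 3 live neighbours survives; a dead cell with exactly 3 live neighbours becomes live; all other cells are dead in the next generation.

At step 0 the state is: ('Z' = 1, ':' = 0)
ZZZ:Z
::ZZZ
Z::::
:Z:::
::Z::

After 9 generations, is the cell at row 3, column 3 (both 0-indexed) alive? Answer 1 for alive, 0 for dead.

0) ZZZ:Z
::ZZZ
Z::::
:Z:::
::Z::
1) Z:::Z
::Z::
ZZZZZ
:Z:::
::ZZ:
2) :ZZ:Z
::Z::
Z::ZZ
:::::
ZZZZZ
3) ::::Z
::Z::
:::ZZ
:::::
::::Z
4) :::Z:
::::Z
:::Z:
:::ZZ
:::::
5) :::::
:::ZZ
:::Z:
:::ZZ
:::ZZ
6) :::::
:::ZZ
::Z::
::Z::
:::ZZ
7) :::::
:::Z:
::Z::
::Z::
:::Z:
8) :::::
:::::
::ZZ:
::ZZ:
:::::
9) :::::
:::::
::ZZ:
::ZZ:
:::::

1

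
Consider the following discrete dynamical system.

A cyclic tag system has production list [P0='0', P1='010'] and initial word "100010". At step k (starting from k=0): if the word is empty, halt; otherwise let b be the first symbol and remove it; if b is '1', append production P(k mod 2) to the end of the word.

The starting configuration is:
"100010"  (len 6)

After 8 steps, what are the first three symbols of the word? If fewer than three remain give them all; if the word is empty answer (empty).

(empty)

gen 0: "100010"  (len 6)
gen 1: "000100"  (len 6)
gen 2: "00100"  (len 5)
gen 3: "0100"  (len 4)
gen 4: "100"  (len 3)
gen 5: "000"  (len 3)
gen 6: "00"  (len 2)
gen 7: "0"  (len 1)
gen 8: (halted — word empty)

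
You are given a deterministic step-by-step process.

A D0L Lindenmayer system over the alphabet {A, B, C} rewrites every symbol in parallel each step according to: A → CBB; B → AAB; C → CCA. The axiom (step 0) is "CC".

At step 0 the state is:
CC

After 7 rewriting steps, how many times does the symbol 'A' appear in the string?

1458

t=0: CC
t=1: CCACCA
t=2: CCACCACBBCCACCACBB
t=3: CCACCACBBCCACCACBBCCAAABAABCCACCACBBCCACCACBBCCAAABAAB
t=4: CCACCACBBCCACCACBBCCAAABAABCCACCACBBCCACCACBBCCAAABAABCCAC…BAABCCACCACBBCCACCACBBCCAAABAABCCACCACBBCBBCBBAABCBBCBBAAB  (len 162)
t=5: CCACCACBBCCACCACBBCCAAABAABCCACCACBBCCACCACBBCCAAABAABCCAC…BAABCCAAABAABCCAAABAABCBBCBBAABCCAAABAABCCAAABAABCBBCBBAAB  (len 486)
t=6: CCACCACBBCCACCACBBCCAAABAABCCACCACBBCCACCACBBCCAAABAABCCAC…BAABCCACCACBBCBBCBBAABCBBCBBAABCCAAABAABCCAAABAABCBBCBBAAB  (len 1458)
t=7: CCACCACBBCCACCACBBCCAAABAABCCACCACBBCCACCACBBCCAAABAABCCAC…BAABCCACCACBBCBBCBBAABCBBCBBAABCCAAABAABCCAAABAABCBBCBBAAB  (len 4374)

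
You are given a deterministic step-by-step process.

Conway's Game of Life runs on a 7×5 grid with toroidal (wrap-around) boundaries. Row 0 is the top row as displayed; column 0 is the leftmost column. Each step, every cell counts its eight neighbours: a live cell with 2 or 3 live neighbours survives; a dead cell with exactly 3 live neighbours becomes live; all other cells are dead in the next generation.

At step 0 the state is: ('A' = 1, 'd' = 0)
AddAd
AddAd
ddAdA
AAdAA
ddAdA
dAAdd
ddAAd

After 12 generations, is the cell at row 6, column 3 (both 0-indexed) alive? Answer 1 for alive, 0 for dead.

1

[0] AddAd
AddAd
ddAdA
AAdAA
ddAdA
dAAdd
ddAAd
[1] dAdAd
AAAAd
ddAdd
dAddd
ddddA
dAddd
dddAA
[2] dAddd
AddAA
AddAd
ddddd
Adddd
AddAA
AddAA
[3] dAAdd
AAAAd
AddAd
ddddA
Adddd
dAdAd
dAAAd
[4] ddddA
AddAd
AddAd
AdddA
AdddA
AAdAA
AddAd
[5] AddAd
AddAd
AAdAd
dAdAd
ddddd
dAAAd
dAAAd
[6] AddAd
AddAd
AAdAd
AAddA
dAdAd
dAdAd
Adddd
[7] AAddd
AddAd
dddAd
dddAd
dAdAd
AAddA
AAAdd
[8] ddddd
AAAdd
ddAAd
dddAA
dAdAd
dddAA
ddAdd
[9] ddAdd
dAAAd
Adddd
ddddA
Adddd
dddAA
dddAd
[10] dAddd
dAAAd
AAAAA
AdddA
AddAd
dddAA
ddAAA
[11] AAddA
ddddd
ddddd
ddddd
AddAd
Adddd
AdAdA
[12] dAdAA
Adddd
ddddd
ddddd
ddddA
AddAd
dddAd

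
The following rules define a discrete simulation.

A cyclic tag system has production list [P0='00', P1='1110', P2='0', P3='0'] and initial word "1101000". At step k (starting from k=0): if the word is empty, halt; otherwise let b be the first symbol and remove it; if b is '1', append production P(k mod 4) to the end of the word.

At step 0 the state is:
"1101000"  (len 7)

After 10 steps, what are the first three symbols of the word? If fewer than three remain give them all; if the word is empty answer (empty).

[0] "1101000"  (len 7)
[1] "10100000"  (len 8)
[2] "01000001110"  (len 11)
[3] "1000001110"  (len 10)
[4] "0000011100"  (len 10)
[5] "000011100"  (len 9)
[6] "00011100"  (len 8)
[7] "0011100"  (len 7)
[8] "011100"  (len 6)
[9] "11100"  (len 5)
[10] "11001110"  (len 8)

110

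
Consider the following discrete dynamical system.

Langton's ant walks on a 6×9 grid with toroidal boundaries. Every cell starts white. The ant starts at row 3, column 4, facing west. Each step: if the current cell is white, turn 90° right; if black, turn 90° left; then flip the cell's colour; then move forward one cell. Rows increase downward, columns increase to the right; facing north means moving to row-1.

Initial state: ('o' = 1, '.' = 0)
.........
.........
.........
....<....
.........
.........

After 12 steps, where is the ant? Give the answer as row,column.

5,4

gen 0: .........
.........
.........
....<....
.........
.........
gen 1: .........
.........
....^....
....o....
.........
.........
gen 2: .........
.........
....o>...
....o....
.........
.........
gen 3: .........
.........
....oo...
....ov...
.........
.........
gen 4: .........
.........
....oo...
....<o...
.........
.........
gen 5: .........
.........
....oo...
.....o...
....v....
.........
gen 6: .........
.........
....oo...
.....o...
...<o....
.........
gen 7: .........
.........
....oo...
...^.o...
...oo....
.........
gen 8: .........
.........
....oo...
...o>o...
...oo....
.........
gen 9: .........
.........
....oo...
...ooo...
...ov....
.........
gen 10: .........
.........
....oo...
...ooo...
...o.>...
.........
gen 11: .........
.........
....oo...
...ooo...
...o.o...
.....v...
gen 12: .........
.........
....oo...
...ooo...
...o.o...
....<o...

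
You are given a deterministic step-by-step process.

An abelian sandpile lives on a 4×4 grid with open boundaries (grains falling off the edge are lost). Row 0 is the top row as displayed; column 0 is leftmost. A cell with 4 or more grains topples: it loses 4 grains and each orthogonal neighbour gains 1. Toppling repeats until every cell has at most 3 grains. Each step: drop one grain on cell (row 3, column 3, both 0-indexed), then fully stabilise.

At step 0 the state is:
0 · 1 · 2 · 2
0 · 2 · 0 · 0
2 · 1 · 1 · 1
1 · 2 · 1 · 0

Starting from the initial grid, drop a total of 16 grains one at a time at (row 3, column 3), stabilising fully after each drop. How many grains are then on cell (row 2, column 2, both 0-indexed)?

t=0: 0 · 1 · 2 · 2
0 · 2 · 0 · 0
2 · 1 · 1 · 1
1 · 2 · 1 · 0
t=1: 0 · 1 · 2 · 2
0 · 2 · 0 · 0
2 · 1 · 1 · 1
1 · 2 · 1 · 1
t=2: 0 · 1 · 2 · 2
0 · 2 · 0 · 0
2 · 1 · 1 · 1
1 · 2 · 1 · 2
t=3: 0 · 1 · 2 · 2
0 · 2 · 0 · 0
2 · 1 · 1 · 1
1 · 2 · 1 · 3
t=4: 0 · 1 · 2 · 2
0 · 2 · 0 · 0
2 · 1 · 1 · 2
1 · 2 · 2 · 0
t=5: 0 · 1 · 2 · 2
0 · 2 · 0 · 0
2 · 1 · 1 · 2
1 · 2 · 2 · 1
t=6: 0 · 1 · 2 · 2
0 · 2 · 0 · 0
2 · 1 · 1 · 2
1 · 2 · 2 · 2
t=7: 0 · 1 · 2 · 2
0 · 2 · 0 · 0
2 · 1 · 1 · 2
1 · 2 · 2 · 3
t=8: 0 · 1 · 2 · 2
0 · 2 · 0 · 0
2 · 1 · 1 · 3
1 · 2 · 3 · 0
t=9: 0 · 1 · 2 · 2
0 · 2 · 0 · 0
2 · 1 · 1 · 3
1 · 2 · 3 · 1
t=10: 0 · 1 · 2 · 2
0 · 2 · 0 · 0
2 · 1 · 1 · 3
1 · 2 · 3 · 2
t=11: 0 · 1 · 2 · 2
0 · 2 · 0 · 0
2 · 1 · 1 · 3
1 · 2 · 3 · 3
t=12: 0 · 1 · 2 · 2
0 · 2 · 0 · 1
2 · 1 · 3 · 0
1 · 3 · 0 · 2
t=13: 0 · 1 · 2 · 2
0 · 2 · 0 · 1
2 · 1 · 3 · 0
1 · 3 · 0 · 3
t=14: 0 · 1 · 2 · 2
0 · 2 · 0 · 1
2 · 1 · 3 · 1
1 · 3 · 1 · 0
t=15: 0 · 1 · 2 · 2
0 · 2 · 0 · 1
2 · 1 · 3 · 1
1 · 3 · 1 · 1
t=16: 0 · 1 · 2 · 2
0 · 2 · 0 · 1
2 · 1 · 3 · 1
1 · 3 · 1 · 2

3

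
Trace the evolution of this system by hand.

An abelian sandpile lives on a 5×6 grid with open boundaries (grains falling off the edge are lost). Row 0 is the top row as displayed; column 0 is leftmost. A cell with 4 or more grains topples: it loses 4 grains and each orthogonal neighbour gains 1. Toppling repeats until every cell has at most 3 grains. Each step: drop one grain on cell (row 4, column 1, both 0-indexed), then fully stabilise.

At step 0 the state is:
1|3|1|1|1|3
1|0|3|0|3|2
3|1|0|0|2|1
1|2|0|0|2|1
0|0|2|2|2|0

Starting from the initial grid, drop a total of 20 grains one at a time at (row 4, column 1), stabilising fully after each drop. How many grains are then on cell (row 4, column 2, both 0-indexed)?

k=0  1|3|1|1|1|3
1|0|3|0|3|2
3|1|0|0|2|1
1|2|0|0|2|1
0|0|2|2|2|0
k=1  1|3|1|1|1|3
1|0|3|0|3|2
3|1|0|0|2|1
1|2|0|0|2|1
0|1|2|2|2|0
k=2  1|3|1|1|1|3
1|0|3|0|3|2
3|1|0|0|2|1
1|2|0|0|2|1
0|2|2|2|2|0
k=3  1|3|1|1|1|3
1|0|3|0|3|2
3|1|0|0|2|1
1|2|0|0|2|1
0|3|2|2|2|0
k=4  1|3|1|1|1|3
1|0|3|0|3|2
3|1|0|0|2|1
1|3|0|0|2|1
1|0|3|2|2|0
k=5  1|3|1|1|1|3
1|0|3|0|3|2
3|1|0|0|2|1
1|3|0|0|2|1
1|1|3|2|2|0
k=6  1|3|1|1|1|3
1|0|3|0|3|2
3|1|0|0|2|1
1|3|0|0|2|1
1|2|3|2|2|0
k=7  1|3|1|1|1|3
1|0|3|0|3|2
3|1|0|0|2|1
1|3|0|0|2|1
1|3|3|2|2|0
k=8  1|3|1|1|1|3
1|0|3|0|3|2
3|2|0|0|2|1
2|0|2|0|2|1
2|2|0|3|2|0
k=9  1|3|1|1|1|3
1|0|3|0|3|2
3|2|0|0|2|1
2|0|2|0|2|1
2|3|0|3|2|0
k=10  1|3|1|1|1|3
1|0|3|0|3|2
3|2|0|0|2|1
2|1|2|0|2|1
3|0|1|3|2|0
k=11  1|3|1|1|1|3
1|0|3|0|3|2
3|2|0|0|2|1
2|1|2|0|2|1
3|1|1|3|2|0
k=12  1|3|1|1|1|3
1|0|3|0|3|2
3|2|0|0|2|1
2|1|2|0|2|1
3|2|1|3|2|0
k=13  1|3|1|1|1|3
1|0|3|0|3|2
3|2|0|0|2|1
2|1|2|0|2|1
3|3|1|3|2|0
k=14  1|3|1|1|1|3
1|0|3|0|3|2
3|2|0|0|2|1
3|2|2|0|2|1
0|1|2|3|2|0
k=15  1|3|1|1|1|3
1|0|3|0|3|2
3|2|0|0|2|1
3|2|2|0|2|1
0|2|2|3|2|0
k=16  1|3|1|1|1|3
1|0|3|0|3|2
3|2|0|0|2|1
3|2|2|0|2|1
0|3|2|3|2|0
k=17  1|3|1|1|1|3
1|0|3|0|3|2
3|2|0|0|2|1
3|3|2|0|2|1
1|0|3|3|2|0
k=18  1|3|1|1|1|3
1|0|3|0|3|2
3|2|0|0|2|1
3|3|2|0|2|1
1|1|3|3|2|0
k=19  1|3|1|1|1|3
1|0|3|0|3|2
3|2|0|0|2|1
3|3|2|0|2|1
1|2|3|3|2|0
k=20  1|3|1|1|1|3
1|0|3|0|3|2
3|2|0|0|2|1
3|3|2|0|2|1
1|3|3|3|2|0

3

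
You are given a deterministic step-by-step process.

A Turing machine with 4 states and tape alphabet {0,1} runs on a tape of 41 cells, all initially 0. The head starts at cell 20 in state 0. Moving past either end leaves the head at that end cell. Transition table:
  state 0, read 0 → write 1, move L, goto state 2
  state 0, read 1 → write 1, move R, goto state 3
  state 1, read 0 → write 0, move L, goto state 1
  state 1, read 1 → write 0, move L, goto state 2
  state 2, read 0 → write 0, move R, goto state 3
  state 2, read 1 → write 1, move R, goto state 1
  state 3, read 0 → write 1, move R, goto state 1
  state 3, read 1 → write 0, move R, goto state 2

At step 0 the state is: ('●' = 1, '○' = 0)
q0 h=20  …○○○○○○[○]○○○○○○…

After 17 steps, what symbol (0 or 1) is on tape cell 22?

1

step 0: q0 h=20  …○○○○○○[○]○○○○○○…
step 1: q2 h=19  …○○○○○○[○]●○○○○○…
step 2: q3 h=20  …○○○○○○[●]○○○○○○…
step 3: q2 h=21  …○○○○○○[○]○○○○○○…
step 4: q3 h=22  …○○○○○○[○]○○○○○○…
step 5: q1 h=23  …○○○○○●[○]○○○○○○…
step 6: q1 h=22  …○○○○○○[●]○○○○○○…
step 7: q2 h=21  …○○○○○○[○]○○○○○○…
step 8: q3 h=22  …○○○○○○[○]○○○○○○…
step 9: q1 h=23  …○○○○○●[○]○○○○○○…
step 10: q1 h=22  …○○○○○○[●]○○○○○○…
step 11: q2 h=21  …○○○○○○[○]○○○○○○…
step 12: q3 h=22  …○○○○○○[○]○○○○○○…
step 13: q1 h=23  …○○○○○●[○]○○○○○○…
step 14: q1 h=22  …○○○○○○[●]○○○○○○…
step 15: q2 h=21  …○○○○○○[○]○○○○○○…
step 16: q3 h=22  …○○○○○○[○]○○○○○○…
step 17: q1 h=23  …○○○○○●[○]○○○○○○…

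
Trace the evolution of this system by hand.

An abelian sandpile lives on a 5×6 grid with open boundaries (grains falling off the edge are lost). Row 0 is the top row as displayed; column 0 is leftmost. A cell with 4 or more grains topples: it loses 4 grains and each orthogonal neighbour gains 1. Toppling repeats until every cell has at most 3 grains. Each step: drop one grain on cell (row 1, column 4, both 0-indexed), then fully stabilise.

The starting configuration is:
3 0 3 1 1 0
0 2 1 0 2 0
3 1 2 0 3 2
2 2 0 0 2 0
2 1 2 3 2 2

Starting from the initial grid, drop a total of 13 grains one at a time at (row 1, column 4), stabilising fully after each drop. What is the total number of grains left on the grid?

52

gen 0: 3 0 3 1 1 0
0 2 1 0 2 0
3 1 2 0 3 2
2 2 0 0 2 0
2 1 2 3 2 2
gen 1: 3 0 3 1 1 0
0 2 1 0 3 0
3 1 2 0 3 2
2 2 0 0 2 0
2 1 2 3 2 2
gen 2: 3 0 3 1 2 0
0 2 1 1 1 1
3 1 2 1 0 3
2 2 0 0 3 0
2 1 2 3 2 2
gen 3: 3 0 3 1 2 0
0 2 1 1 2 1
3 1 2 1 0 3
2 2 0 0 3 0
2 1 2 3 2 2
gen 4: 3 0 3 1 2 0
0 2 1 1 3 1
3 1 2 1 0 3
2 2 0 0 3 0
2 1 2 3 2 2
gen 5: 3 0 3 1 3 0
0 2 1 2 0 2
3 1 2 1 1 3
2 2 0 0 3 0
2 1 2 3 2 2
gen 6: 3 0 3 1 3 0
0 2 1 2 1 2
3 1 2 1 1 3
2 2 0 0 3 0
2 1 2 3 2 2
gen 7: 3 0 3 1 3 0
0 2 1 2 2 2
3 1 2 1 1 3
2 2 0 0 3 0
2 1 2 3 2 2
gen 8: 3 0 3 1 3 0
0 2 1 2 3 2
3 1 2 1 1 3
2 2 0 0 3 0
2 1 2 3 2 2
gen 9: 3 0 3 2 0 1
0 2 1 3 1 3
3 1 2 1 2 3
2 2 0 0 3 0
2 1 2 3 2 2
gen 10: 3 0 3 2 0 1
0 2 1 3 2 3
3 1 2 1 2 3
2 2 0 0 3 0
2 1 2 3 2 2
gen 11: 3 0 3 2 0 1
0 2 1 3 3 3
3 1 2 1 2 3
2 2 0 0 3 0
2 1 2 3 2 2
gen 12: 3 0 3 3 1 2
0 2 2 0 3 1
3 1 2 3 1 1
2 2 0 1 0 2
2 1 2 3 3 2
gen 13: 3 0 3 3 2 2
0 2 2 1 0 2
3 1 2 3 2 1
2 2 0 1 0 2
2 1 2 3 3 2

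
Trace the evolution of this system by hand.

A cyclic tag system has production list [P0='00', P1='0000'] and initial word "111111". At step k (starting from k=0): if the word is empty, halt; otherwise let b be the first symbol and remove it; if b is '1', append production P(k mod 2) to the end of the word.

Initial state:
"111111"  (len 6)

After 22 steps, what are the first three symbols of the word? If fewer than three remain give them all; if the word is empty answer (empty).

00

t=0: "111111"  (len 6)
t=1: "1111100"  (len 7)
t=2: "1111000000"  (len 10)
t=3: "11100000000"  (len 11)
t=4: "11000000000000"  (len 14)
t=5: "100000000000000"  (len 15)
t=6: "000000000000000000"  (len 18)
t=7: "00000000000000000"  (len 17)
t=8: "0000000000000000"  (len 16)
t=9: "000000000000000"  (len 15)
t=10: "00000000000000"  (len 14)
t=11: "0000000000000"  (len 13)
t=12: "000000000000"  (len 12)
t=13: "00000000000"  (len 11)
t=14: "0000000000"  (len 10)
t=15: "000000000"  (len 9)
t=16: "00000000"  (len 8)
t=17: "0000000"  (len 7)
t=18: "000000"  (len 6)
t=19: "00000"  (len 5)
t=20: "0000"  (len 4)
t=21: "000"  (len 3)
t=22: "00"  (len 2)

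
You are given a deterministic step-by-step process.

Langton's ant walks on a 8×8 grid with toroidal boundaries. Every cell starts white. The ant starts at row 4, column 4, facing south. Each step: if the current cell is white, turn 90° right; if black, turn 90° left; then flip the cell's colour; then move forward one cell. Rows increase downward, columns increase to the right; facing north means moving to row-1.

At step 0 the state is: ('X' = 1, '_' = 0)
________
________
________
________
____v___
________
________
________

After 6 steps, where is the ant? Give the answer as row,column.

t=0: ________
________
________
________
____v___
________
________
________
t=1: ________
________
________
________
___<X___
________
________
________
t=2: ________
________
________
___^____
___XX___
________
________
________
t=3: ________
________
________
___X>___
___XX___
________
________
________
t=4: ________
________
________
___XX___
___Xv___
________
________
________
t=5: ________
________
________
___XX___
___X_>__
________
________
________
t=6: ________
________
________
___XX___
___X_X__
_____v__
________
________

5,5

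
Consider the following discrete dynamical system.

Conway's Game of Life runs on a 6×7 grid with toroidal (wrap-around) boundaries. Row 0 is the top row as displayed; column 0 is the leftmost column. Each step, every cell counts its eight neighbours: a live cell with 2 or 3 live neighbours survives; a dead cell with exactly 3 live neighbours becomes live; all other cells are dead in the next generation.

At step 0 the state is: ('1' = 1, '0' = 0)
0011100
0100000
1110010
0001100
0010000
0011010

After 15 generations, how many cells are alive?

11

k=0  0011100
0100000
1110010
0001100
0010000
0011010
k=1  0100100
1000100
1111100
0001100
0010000
0100000
k=2  1100000
1000110
1110010
0000100
0011000
0110000
k=3  1010001
0010110
1101010
0000100
0111000
1001000
k=4  1010111
0010110
0111011
1000100
0111100
1001001
k=5  1010000
0000000
1110001
1000001
0110111
0000000
k=6  0000000
0010001
0100001
0001000
0100011
1011011
k=7  1111010
1000000
1010000
0010011
0101010
1110110
k=8  0001010
1001000
1000000
1011111
0001000
0000010
k=9  0000001
0000101
1010010
1111111
0011000
0000000
k=10  0000010
1000001
0010000
1000010
1000011
0000000
k=11  0000001
0000001
1100000
1100010
1000010
0000010
k=12  0000011
0000001
0100000
0000000
1100110
0000010
k=13  0000011
1000011
0000000
1100000
0000111
1000000
k=14  0000010
1000010
0100000
1000011
0100011
1000100
k=15  0000110
0000001
0100010
0100010
0100100
1000100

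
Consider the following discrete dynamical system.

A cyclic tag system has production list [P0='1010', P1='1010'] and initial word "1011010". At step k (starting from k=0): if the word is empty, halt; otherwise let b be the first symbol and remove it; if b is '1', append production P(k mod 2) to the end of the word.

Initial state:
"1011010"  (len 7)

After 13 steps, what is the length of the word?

22

t=0: "1011010"  (len 7)
t=1: "0110101010"  (len 10)
t=2: "110101010"  (len 9)
t=3: "101010101010"  (len 12)
t=4: "010101010101010"  (len 15)
t=5: "10101010101010"  (len 14)
t=6: "01010101010101010"  (len 17)
t=7: "1010101010101010"  (len 16)
t=8: "0101010101010101010"  (len 19)
t=9: "101010101010101010"  (len 18)
t=10: "010101010101010101010"  (len 21)
t=11: "10101010101010101010"  (len 20)
t=12: "01010101010101010101010"  (len 23)
t=13: "1010101010101010101010"  (len 22)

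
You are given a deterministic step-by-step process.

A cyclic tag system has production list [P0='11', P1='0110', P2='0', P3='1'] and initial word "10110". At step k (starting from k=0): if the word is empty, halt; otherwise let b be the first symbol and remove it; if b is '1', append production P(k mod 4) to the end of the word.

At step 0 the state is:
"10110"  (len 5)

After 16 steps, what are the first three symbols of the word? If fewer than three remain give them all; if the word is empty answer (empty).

step 0: "10110"  (len 5)
step 1: "011011"  (len 6)
step 2: "11011"  (len 5)
step 3: "10110"  (len 5)
step 4: "01101"  (len 5)
step 5: "1101"  (len 4)
step 6: "1010110"  (len 7)
step 7: "0101100"  (len 7)
step 8: "101100"  (len 6)
step 9: "0110011"  (len 7)
step 10: "110011"  (len 6)
step 11: "100110"  (len 6)
step 12: "001101"  (len 6)
step 13: "01101"  (len 5)
step 14: "1101"  (len 4)
step 15: "1010"  (len 4)
step 16: "0101"  (len 4)

010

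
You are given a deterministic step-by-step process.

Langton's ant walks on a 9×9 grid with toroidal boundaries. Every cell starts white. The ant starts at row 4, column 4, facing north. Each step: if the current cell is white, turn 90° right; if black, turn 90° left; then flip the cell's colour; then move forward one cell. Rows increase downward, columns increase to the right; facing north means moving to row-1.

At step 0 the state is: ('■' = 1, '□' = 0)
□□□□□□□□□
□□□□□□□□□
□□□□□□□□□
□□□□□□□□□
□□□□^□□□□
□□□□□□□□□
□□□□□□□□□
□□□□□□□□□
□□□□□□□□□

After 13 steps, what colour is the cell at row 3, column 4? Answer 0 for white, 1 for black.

t=0: □□□□□□□□□
□□□□□□□□□
□□□□□□□□□
□□□□□□□□□
□□□□^□□□□
□□□□□□□□□
□□□□□□□□□
□□□□□□□□□
□□□□□□□□□
t=1: □□□□□□□□□
□□□□□□□□□
□□□□□□□□□
□□□□□□□□□
□□□□■>□□□
□□□□□□□□□
□□□□□□□□□
□□□□□□□□□
□□□□□□□□□
t=2: □□□□□□□□□
□□□□□□□□□
□□□□□□□□□
□□□□□□□□□
□□□□■■□□□
□□□□□v□□□
□□□□□□□□□
□□□□□□□□□
□□□□□□□□□
t=3: □□□□□□□□□
□□□□□□□□□
□□□□□□□□□
□□□□□□□□□
□□□□■■□□□
□□□□<■□□□
□□□□□□□□□
□□□□□□□□□
□□□□□□□□□
t=4: □□□□□□□□□
□□□□□□□□□
□□□□□□□□□
□□□□□□□□□
□□□□^■□□□
□□□□■■□□□
□□□□□□□□□
□□□□□□□□□
□□□□□□□□□
t=5: □□□□□□□□□
□□□□□□□□□
□□□□□□□□□
□□□□□□□□□
□□□<□■□□□
□□□□■■□□□
□□□□□□□□□
□□□□□□□□□
□□□□□□□□□
t=6: □□□□□□□□□
□□□□□□□□□
□□□□□□□□□
□□□^□□□□□
□□□■□■□□□
□□□□■■□□□
□□□□□□□□□
□□□□□□□□□
□□□□□□□□□
t=7: □□□□□□□□□
□□□□□□□□□
□□□□□□□□□
□□□■>□□□□
□□□■□■□□□
□□□□■■□□□
□□□□□□□□□
□□□□□□□□□
□□□□□□□□□
t=8: □□□□□□□□□
□□□□□□□□□
□□□□□□□□□
□□□■■□□□□
□□□■v■□□□
□□□□■■□□□
□□□□□□□□□
□□□□□□□□□
□□□□□□□□□
t=9: □□□□□□□□□
□□□□□□□□□
□□□□□□□□□
□□□■■□□□□
□□□<■■□□□
□□□□■■□□□
□□□□□□□□□
□□□□□□□□□
□□□□□□□□□
t=10: □□□□□□□□□
□□□□□□□□□
□□□□□□□□□
□□□■■□□□□
□□□□■■□□□
□□□v■■□□□
□□□□□□□□□
□□□□□□□□□
□□□□□□□□□
t=11: □□□□□□□□□
□□□□□□□□□
□□□□□□□□□
□□□■■□□□□
□□□□■■□□□
□□<■■■□□□
□□□□□□□□□
□□□□□□□□□
□□□□□□□□□
t=12: □□□□□□□□□
□□□□□□□□□
□□□□□□□□□
□□□■■□□□□
□□^□■■□□□
□□■■■■□□□
□□□□□□□□□
□□□□□□□□□
□□□□□□□□□
t=13: □□□□□□□□□
□□□□□□□□□
□□□□□□□□□
□□□■■□□□□
□□■>■■□□□
□□■■■■□□□
□□□□□□□□□
□□□□□□□□□
□□□□□□□□□

1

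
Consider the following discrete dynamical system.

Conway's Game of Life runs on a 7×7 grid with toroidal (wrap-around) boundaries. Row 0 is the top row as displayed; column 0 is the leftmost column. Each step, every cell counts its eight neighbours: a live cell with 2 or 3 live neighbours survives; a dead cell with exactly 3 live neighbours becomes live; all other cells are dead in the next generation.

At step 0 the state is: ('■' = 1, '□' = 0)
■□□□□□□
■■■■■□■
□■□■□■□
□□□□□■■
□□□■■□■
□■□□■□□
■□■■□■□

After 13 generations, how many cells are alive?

t=0: ■□□□□□□
■■■■■□■
□■□■□■□
□□□□□■■
□□□■■□■
□■□□■□□
■□■■□■□
t=1: □□□□□■□
□□□■■■■
□■□■□□□
■□■■□□■
■□□■■□■
■■□□□□■
■□■■■□■
t=2: ■□■□□□□
□□■■□■■
□■□□□□□
□□□□□■■
□□□■■□□
□□□□□□□
□□■■■□□
t=3: □□□□□■■
■□■■□□■
■□■□■□□
□□□□■■□
□□□□■■□
□□■□□□□
□■■■□□□
t=4: □□□□■■■
■□■■■□□
■□■□■□□
□□□□□□■
□□□■■■□
□■■□■□□
□■■■□□□
t=5: ■□□□□■■
■□■□□□□
■□■□■■■
□□□□□□■
□□■■■■□
□■□□□■□
■■□□□□□
t=6: □□□□□□□
□□□■■□□
■□□■□■□
■■■□□□□
□□■■■■■
■■□■□■■
□■□□□■□
t=7: □□□□■□□
□□□■■□□
■□□■□□■
■□□□□□□
□□□□□□□
□■□■□□□
□■■□■■□
t=8: □□■□□□□
□□□■■■□
■□□■■□■
■□□□□□■
□□□□□□□
□■□■■□□
□■■□■■□
t=9: □■■□□□□
□□■□□■■
■□□■□□□
■□□□□■■
■□□□□□□
□■□■■■□
□■□□■■□
t=10: ■■■■■□■
■□■■□□■
■■□□■□□
■■□□□□□
■■□□□□□
■■■■□■■
■■□□□■□
t=11: □□□□■□□
□□□□□□□
□□□■□□□
□□■□□□■
□□□□□□□
□□□□■■□
□□□□□□□
t=12: □□□□□□□
□□□□□□□
□□□□□□□
□□□□□□□
□□□□□■□
□□□□□□□
□□□□■■□
t=13: □□□□□□□
□□□□□□□
□□□□□□□
□□□□□□□
□□□□□□□
□□□□■■□
□□□□□□□

2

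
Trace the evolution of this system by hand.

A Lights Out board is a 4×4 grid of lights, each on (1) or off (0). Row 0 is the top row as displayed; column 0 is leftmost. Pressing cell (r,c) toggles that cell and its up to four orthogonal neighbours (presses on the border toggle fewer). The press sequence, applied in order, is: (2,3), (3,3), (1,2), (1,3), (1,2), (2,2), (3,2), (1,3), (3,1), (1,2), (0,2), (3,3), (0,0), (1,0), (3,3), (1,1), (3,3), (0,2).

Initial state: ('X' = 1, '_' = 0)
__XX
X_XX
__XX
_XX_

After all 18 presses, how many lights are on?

9

gen 0: __XX
X_XX
__XX
_XX_
gen 1: __XX
X_X_
____
_XXX
gen 2: __XX
X_X_
___X
_X__
gen 3: ___X
XX_X
__XX
_X__
gen 4: ____
XXX_
__X_
_X__
gen 5: __X_
X__X
____
_X__
gen 6: __X_
X_XX
_XXX
_XX_
gen 7: __X_
X_XX
_X_X
___X
gen 8: __XX
X___
_X__
___X
gen 9: __XX
X___
____
XXXX
gen 10: ___X
XXXX
__X_
XXXX
gen 11: _XX_
XX_X
__X_
XXXX
gen 12: _XX_
XX_X
__XX
XX__
gen 13: X_X_
_X_X
__XX
XX__
gen 14: __X_
X__X
X_XX
XX__
gen 15: __X_
X__X
X_X_
XXXX
gen 16: _XX_
_XXX
XXX_
XXXX
gen 17: _XX_
_XXX
XXXX
XX__
gen 18: ___X
_X_X
XXXX
XX__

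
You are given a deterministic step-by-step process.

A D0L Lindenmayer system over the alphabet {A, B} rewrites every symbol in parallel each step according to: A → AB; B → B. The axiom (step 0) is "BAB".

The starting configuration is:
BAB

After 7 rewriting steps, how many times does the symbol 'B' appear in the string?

9

k=0  BAB
k=1  BABB
k=2  BABBB
k=3  BABBBB
k=4  BABBBBB
k=5  BABBBBBB
k=6  BABBBBBBB
k=7  BABBBBBBBB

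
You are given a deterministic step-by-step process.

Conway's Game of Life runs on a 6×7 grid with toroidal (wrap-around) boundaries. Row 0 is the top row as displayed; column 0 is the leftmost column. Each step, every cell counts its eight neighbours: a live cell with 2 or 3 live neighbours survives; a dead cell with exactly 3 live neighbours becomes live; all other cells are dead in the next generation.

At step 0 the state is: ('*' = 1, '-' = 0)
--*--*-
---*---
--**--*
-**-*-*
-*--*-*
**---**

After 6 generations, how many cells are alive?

[0] --*--*-
---*---
--**--*
-**-*-*
-*--*-*
**---**
[1] ***-**-
---**--
**--**-
-*--*-*
---**--
-**-*--
[2] *----*-
-------
***---*
-**---*
**--*--
*------
[3] ------*
-------
--*---*
---*-**
--*---*
*------
[4] -------
-------
-----**
*-**-**
*----**
*-----*
[5] -------
-------
*---**-
-*-----
----*--
*----*-
[6] -------
-------
-------
----**-
-------
-------

2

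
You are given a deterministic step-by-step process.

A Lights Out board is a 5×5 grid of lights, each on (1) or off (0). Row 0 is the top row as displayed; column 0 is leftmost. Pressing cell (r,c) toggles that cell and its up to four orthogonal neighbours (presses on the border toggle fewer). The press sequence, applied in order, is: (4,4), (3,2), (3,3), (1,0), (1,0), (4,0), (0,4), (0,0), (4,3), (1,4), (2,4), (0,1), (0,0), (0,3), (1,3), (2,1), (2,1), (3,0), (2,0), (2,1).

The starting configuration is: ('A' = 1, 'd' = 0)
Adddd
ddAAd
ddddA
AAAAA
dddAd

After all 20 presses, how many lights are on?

9

t=0: Adddd
ddAAd
ddddA
AAAAA
dddAd
t=1: Adddd
ddAAd
ddddA
AAAAd
ddddA
t=2: Adddd
ddAAd
ddAdA
Adddd
ddAdA
t=3: Adddd
ddAAd
ddAAA
AdAAA
ddAAA
t=4: ddddd
AAAAd
AdAAA
AdAAA
ddAAA
t=5: Adddd
ddAAd
ddAAA
AdAAA
ddAAA
t=6: Adddd
ddAAd
ddAAA
ddAAA
AAAAA
t=7: AddAA
ddAAA
ddAAA
ddAAA
AAAAA
t=8: dAdAA
AdAAA
ddAAA
ddAAA
AAAAA
t=9: dAdAA
AdAAA
ddAAA
ddAdA
AAddd
t=10: dAdAd
AdAdd
ddAAd
ddAdA
AAddd
t=11: dAdAd
AdAdA
ddAdA
ddAdd
AAddd
t=12: AdAAd
AAAdA
ddAdA
ddAdd
AAddd
t=13: dAAAd
dAAdA
ddAdA
ddAdd
AAddd
t=14: dAddA
dAAAA
ddAdA
ddAdd
AAddd
t=15: dAdAA
dAddd
ddAAA
ddAdd
AAddd
t=16: dAdAA
ddddd
AAdAA
dAAdd
AAddd
t=17: dAdAA
dAddd
ddAAA
ddAdd
AAddd
t=18: dAdAA
dAddd
AdAAA
AAAdd
dAddd
t=19: dAdAA
AAddd
dAAAA
dAAdd
dAddd
t=20: dAdAA
Adddd
AddAA
ddAdd
dAddd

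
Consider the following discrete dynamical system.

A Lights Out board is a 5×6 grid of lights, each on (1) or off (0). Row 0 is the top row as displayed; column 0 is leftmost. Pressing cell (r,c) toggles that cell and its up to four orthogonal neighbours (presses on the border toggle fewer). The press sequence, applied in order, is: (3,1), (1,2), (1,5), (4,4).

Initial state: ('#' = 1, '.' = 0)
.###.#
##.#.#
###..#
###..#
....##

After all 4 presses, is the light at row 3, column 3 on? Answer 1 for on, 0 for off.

gen 0: .###.#
##.#.#
###..#
###..#
....##
gen 1: .###.#
##.#.#
#.#..#
.....#
.#..##
gen 2: .#.#.#
#.#..#
#....#
.....#
.#..##
gen 3: .#.#..
#.#.#.
#.....
.....#
.#..##
gen 4: .#.#..
#.#.#.
#.....
....##
.#.#..

0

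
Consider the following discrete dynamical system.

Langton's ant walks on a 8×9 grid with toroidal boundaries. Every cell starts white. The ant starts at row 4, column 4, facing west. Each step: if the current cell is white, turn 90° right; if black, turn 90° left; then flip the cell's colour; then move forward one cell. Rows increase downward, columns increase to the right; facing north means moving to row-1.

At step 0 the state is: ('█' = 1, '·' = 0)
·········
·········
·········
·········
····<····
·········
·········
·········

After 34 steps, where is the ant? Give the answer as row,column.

t=0: ·········
·········
·········
·········
····<····
·········
·········
·········
t=1: ·········
·········
·········
····^····
····█····
·········
·········
·········
t=2: ·········
·········
·········
····█>···
····█····
·········
·········
·········
t=3: ·········
·········
·········
····██···
····█v···
·········
·········
·········
t=4: ·········
·········
·········
····██···
····<█···
·········
·········
·········
t=5: ·········
·········
·········
····██···
·····█···
····v····
·········
·········
t=6: ·········
·········
·········
····██···
·····█···
···<█····
·········
·········
t=7: ·········
·········
·········
····██···
···^·█···
···██····
·········
·········
t=8: ·········
·········
·········
····██···
···█>█···
···██····
·········
·········
t=9: ·········
·········
·········
····██···
···███···
···█v····
·········
·········
t=10: ·········
·········
·········
····██···
···███···
···█·>···
·········
·········
t=11: ·········
·········
·········
····██···
···███···
···█·█···
·····v···
·········
t=12: ·········
·········
·········
····██···
···███···
···█·█···
····<█···
·········
t=13: ·········
·········
·········
····██···
···███···
···█^█···
····██···
·········
t=14: ·········
·········
·········
····██···
···███···
···██>···
····██···
·········
t=15: ·········
·········
·········
····██···
···██^···
···██····
····██···
·········
t=16: ·········
·········
·········
····██···
···█<····
···██····
····██···
·········
t=17: ·········
·········
·········
····██···
···█·····
···█v····
····██···
·········
t=18: ·········
·········
·········
····██···
···█·····
···█·>···
····██···
·········
t=19: ·········
·········
·········
····██···
···█·····
···█·█···
····█v···
·········
t=20: ·········
·········
·········
····██···
···█·····
···█·█···
····█·>··
·········
t=21: ·········
·········
·········
····██···
···█·····
···█·█···
····█·█··
······v··
t=22: ·········
·········
·········
····██···
···█·····
···█·█···
····█·█··
·····<█··
t=23: ·········
·········
·········
····██···
···█·····
···█·█···
····█^█··
·····██··
t=24: ·········
·········
·········
····██···
···█·····
···█·█···
····██>··
·····██··
t=25: ·········
·········
·········
····██···
···█·····
···█·█^··
····██···
·····██··
t=26: ·········
·········
·········
····██···
···█·····
···█·██>·
····██···
·····██··
t=27: ·········
·········
·········
····██···
···█·····
···█·███·
····██·v·
·····██··
t=28: ·········
·········
·········
····██···
···█·····
···█·███·
····██<█·
·····██··
t=29: ·········
·········
·········
····██···
···█·····
···█·█^█·
····████·
·····██··
t=30: ·········
·········
·········
····██···
···█·····
···█·<·█·
····████·
·····██··
t=31: ·········
·········
·········
····██···
···█·····
···█···█·
····█v██·
·····██··
t=32: ·········
·········
·········
····██···
···█·····
···█···█·
····█·>█·
·····██··
t=33: ·········
·········
·········
····██···
···█·····
···█··^█·
····█··█·
·····██··
t=34: ·········
·········
·········
····██···
···█·····
···█··█>·
····█··█·
·····██··

5,7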